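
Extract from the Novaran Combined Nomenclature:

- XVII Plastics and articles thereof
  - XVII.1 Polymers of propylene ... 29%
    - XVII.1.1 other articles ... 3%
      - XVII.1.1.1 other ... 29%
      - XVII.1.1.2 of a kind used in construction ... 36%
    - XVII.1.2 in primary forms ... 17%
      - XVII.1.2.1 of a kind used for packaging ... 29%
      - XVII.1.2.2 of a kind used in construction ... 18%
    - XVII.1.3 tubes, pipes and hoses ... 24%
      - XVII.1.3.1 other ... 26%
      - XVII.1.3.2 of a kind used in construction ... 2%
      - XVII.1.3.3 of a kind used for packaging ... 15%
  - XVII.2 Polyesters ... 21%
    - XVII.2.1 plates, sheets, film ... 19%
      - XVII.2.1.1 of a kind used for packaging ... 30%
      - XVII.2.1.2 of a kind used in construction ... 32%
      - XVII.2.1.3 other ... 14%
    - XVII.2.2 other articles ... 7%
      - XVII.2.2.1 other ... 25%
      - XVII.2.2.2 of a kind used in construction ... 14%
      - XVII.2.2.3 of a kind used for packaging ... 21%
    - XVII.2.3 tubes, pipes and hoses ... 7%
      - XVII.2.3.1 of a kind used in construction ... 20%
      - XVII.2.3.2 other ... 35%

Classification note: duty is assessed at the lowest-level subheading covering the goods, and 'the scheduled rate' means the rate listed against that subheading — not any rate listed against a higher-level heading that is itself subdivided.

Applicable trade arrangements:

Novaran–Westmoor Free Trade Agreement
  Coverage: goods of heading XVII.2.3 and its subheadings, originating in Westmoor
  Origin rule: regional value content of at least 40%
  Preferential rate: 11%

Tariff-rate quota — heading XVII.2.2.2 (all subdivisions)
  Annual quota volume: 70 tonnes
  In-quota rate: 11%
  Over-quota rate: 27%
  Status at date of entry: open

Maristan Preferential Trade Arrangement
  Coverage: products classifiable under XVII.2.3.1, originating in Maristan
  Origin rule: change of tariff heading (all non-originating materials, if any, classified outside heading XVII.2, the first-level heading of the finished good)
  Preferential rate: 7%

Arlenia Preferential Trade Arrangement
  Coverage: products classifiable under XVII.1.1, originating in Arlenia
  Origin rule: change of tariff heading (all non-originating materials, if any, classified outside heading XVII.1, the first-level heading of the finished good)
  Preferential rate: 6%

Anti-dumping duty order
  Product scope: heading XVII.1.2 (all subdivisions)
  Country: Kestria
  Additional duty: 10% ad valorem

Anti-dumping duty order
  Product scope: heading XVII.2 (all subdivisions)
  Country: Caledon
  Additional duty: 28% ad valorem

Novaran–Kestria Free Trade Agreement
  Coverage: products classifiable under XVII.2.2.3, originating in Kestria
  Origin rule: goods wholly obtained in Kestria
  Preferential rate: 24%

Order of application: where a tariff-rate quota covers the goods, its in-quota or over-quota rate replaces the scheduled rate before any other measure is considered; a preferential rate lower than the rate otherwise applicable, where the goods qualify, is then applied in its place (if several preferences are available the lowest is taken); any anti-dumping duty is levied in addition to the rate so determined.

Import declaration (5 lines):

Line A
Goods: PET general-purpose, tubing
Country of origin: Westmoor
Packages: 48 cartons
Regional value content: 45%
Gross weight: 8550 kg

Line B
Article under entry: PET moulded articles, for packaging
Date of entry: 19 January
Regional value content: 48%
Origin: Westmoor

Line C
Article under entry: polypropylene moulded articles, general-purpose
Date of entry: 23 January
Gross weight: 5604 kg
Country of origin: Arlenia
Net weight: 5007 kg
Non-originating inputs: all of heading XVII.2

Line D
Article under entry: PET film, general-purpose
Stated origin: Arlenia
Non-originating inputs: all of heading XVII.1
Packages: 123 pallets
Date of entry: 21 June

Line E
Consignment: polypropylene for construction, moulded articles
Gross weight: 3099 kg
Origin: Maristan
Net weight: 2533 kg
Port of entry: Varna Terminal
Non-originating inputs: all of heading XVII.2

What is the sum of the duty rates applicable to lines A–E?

Line A: PET → XVII.2; tubing → XVII.2.3; general-purpose → XVII.2.3.2. Scheduled 35%. Westmoor agreement on XVII.2.3: RVC ≥ 40% → 11% available; preferential 11%. → 11%.
Line B: PET → XVII.2; moulded articles → XVII.2.2; for packaging → XVII.2.2.3. Scheduled 21%. Westmoor agreement on XVII.2.3: XVII.2.2.3 not covered. → 21%.
Line C: polypropylene → XVII.1; moulded articles → XVII.1.1; general-purpose → XVII.1.1.1. Scheduled 29%. Arlenia agreement on XVII.1.1: CTH met → 6% available; preferential 6%. → 6%.
Line D: PET → XVII.2; film → XVII.2.1; general-purpose → XVII.2.1.3. Scheduled 14%. Arlenia agreement on XVII.1.1: XVII.2.1.3 not covered. → 14%.
Line E: polypropylene → XVII.1; moulded articles → XVII.1.1; for construction → XVII.1.1.2. Scheduled 36%. Maristan agreement on XVII.2.3.1: XVII.1.1.2 not covered. → 36%.
Sum: 11% + 21% + 6% + 14% + 36% = 88%.

88%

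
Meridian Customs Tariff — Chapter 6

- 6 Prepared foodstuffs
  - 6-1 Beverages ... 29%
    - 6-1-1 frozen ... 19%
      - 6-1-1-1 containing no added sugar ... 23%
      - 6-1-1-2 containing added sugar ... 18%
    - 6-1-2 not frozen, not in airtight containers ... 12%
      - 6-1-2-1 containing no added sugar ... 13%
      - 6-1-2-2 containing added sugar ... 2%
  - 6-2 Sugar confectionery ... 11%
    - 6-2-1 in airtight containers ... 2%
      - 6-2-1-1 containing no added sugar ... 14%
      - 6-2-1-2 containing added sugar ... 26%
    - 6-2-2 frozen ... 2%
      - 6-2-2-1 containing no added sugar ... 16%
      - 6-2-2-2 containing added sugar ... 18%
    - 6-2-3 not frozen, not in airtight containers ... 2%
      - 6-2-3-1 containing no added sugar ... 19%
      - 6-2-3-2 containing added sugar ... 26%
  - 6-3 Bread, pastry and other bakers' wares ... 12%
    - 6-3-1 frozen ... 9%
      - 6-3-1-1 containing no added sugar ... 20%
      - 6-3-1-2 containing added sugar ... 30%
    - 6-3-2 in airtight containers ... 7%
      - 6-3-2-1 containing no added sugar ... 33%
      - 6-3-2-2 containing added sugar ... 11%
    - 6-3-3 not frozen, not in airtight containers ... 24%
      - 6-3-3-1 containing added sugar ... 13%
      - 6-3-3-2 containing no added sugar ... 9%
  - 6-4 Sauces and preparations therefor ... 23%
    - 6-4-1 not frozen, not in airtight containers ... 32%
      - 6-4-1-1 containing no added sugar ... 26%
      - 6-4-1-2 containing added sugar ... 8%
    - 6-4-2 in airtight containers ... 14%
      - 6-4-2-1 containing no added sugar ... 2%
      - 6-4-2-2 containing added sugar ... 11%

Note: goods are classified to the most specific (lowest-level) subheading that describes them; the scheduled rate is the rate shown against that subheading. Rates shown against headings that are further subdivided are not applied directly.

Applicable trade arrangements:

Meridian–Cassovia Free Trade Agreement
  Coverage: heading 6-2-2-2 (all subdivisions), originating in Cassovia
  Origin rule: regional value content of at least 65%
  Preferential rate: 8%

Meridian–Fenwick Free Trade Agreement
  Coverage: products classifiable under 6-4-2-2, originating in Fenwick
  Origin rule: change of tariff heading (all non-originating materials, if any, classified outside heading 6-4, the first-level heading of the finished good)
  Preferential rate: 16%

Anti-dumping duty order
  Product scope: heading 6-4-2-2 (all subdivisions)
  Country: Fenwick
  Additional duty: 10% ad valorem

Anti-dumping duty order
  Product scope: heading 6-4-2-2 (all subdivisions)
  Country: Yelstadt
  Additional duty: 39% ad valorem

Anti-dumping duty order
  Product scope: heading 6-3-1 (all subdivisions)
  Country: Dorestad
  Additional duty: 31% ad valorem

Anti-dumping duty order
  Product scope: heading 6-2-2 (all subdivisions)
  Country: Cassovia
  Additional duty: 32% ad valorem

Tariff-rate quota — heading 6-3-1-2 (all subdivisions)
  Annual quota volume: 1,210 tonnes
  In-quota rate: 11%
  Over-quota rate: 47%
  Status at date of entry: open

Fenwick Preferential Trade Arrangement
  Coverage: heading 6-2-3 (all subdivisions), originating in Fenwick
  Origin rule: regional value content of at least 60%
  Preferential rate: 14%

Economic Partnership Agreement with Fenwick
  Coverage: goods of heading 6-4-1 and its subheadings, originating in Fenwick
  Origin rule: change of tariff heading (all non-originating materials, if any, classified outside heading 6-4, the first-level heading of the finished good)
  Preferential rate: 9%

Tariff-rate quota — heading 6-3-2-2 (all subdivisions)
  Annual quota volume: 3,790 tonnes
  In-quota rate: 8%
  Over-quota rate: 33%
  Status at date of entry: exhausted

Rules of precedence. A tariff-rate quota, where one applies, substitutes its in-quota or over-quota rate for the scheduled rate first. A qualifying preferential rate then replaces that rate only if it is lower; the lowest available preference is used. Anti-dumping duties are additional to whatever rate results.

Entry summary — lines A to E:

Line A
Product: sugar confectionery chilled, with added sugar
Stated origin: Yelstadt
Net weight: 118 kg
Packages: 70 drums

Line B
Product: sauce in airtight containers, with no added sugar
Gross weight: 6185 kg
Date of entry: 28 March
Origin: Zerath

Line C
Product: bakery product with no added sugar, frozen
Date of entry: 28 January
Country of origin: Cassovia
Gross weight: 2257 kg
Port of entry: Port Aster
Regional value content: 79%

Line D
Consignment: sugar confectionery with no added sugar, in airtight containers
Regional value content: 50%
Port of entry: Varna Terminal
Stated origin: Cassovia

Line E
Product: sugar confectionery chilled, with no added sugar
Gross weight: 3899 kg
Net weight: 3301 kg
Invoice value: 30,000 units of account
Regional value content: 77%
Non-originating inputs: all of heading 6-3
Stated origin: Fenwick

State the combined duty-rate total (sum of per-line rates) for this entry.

76%

Line A: sugar confectionery → 6-2; chilled → 6-2-3; with added sugar → 6-2-3-2. Scheduled 26%. No special measure applies. → 26%.
Line B: sauce → 6-4; in airtight containers → 6-4-2; with no added sugar → 6-4-2-1. Scheduled 2%. No special measure applies. → 2%.
Line C: bakery product → 6-3; frozen → 6-3-1; with no added sugar → 6-3-1-1. Scheduled 20%. Cassovia agreement on 6-2-2-2: 6-3-1-1 not covered. → 20%.
Line D: sugar confectionery → 6-2; in airtight containers → 6-2-1; with no added sugar → 6-2-1-1. Scheduled 14%. Cassovia agreement on 6-2-2-2: 6-2-1-1 not covered. → 14%.
Line E: sugar confectionery → 6-2; chilled → 6-2-3; with no added sugar → 6-2-3-1. Scheduled 19%. Fenwick agreement on 6-4-2-2: 6-2-3-1 not covered; Fenwick agreement on 6-2-3: RVC ≥ 60% → 14% available; Fenwick agreement on 6-4-1: 6-2-3-1 not covered; preferential 14%. → 14%.
Sum: 26% + 2% + 20% + 14% + 14% = 76%.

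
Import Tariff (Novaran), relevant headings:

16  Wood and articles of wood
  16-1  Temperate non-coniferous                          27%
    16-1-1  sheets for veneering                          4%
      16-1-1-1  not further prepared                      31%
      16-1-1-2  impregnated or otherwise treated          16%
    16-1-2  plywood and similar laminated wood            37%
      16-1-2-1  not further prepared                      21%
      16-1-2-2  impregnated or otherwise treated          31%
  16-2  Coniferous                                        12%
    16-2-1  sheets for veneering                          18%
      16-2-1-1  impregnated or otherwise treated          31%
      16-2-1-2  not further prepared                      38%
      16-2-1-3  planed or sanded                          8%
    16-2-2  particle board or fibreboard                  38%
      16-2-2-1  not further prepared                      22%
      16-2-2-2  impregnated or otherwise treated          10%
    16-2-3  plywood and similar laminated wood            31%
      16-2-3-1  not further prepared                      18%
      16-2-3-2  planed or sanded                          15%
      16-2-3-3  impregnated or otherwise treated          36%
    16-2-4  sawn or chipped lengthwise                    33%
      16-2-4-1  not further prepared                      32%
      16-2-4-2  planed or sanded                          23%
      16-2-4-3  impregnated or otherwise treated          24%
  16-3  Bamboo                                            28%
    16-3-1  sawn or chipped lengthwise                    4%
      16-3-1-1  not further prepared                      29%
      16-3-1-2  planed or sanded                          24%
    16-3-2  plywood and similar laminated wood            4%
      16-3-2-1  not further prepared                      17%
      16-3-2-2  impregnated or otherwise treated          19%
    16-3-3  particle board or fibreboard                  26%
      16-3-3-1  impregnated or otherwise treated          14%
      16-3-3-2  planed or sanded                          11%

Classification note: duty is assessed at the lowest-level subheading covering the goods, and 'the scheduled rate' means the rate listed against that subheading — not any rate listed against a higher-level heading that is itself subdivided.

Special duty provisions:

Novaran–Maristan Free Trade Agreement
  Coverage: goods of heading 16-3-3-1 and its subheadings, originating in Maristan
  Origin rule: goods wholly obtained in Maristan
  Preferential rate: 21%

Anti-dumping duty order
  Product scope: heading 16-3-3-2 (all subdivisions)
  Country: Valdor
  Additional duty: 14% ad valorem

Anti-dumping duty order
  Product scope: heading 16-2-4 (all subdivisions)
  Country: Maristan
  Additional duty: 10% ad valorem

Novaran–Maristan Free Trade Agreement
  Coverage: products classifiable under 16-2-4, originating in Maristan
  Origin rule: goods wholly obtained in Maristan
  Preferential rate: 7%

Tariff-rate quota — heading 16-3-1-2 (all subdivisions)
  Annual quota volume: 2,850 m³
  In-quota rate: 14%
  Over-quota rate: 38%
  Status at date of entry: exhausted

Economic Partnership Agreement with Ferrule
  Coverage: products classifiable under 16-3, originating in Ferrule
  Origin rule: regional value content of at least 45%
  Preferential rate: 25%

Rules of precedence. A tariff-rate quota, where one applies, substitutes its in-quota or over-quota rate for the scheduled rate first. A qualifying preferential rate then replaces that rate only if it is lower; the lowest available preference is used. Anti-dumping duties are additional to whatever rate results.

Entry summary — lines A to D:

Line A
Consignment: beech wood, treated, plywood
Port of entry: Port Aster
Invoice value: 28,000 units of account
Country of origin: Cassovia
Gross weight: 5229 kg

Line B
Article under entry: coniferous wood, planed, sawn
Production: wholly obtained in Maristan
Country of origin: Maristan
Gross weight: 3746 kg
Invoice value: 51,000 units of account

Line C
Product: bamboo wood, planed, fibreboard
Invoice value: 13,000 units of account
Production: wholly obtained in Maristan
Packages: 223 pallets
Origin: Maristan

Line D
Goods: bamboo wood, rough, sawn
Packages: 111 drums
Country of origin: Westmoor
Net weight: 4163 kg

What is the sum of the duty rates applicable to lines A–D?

88%

Line A: beech → 16-1; plywood → 16-1-2; treated → 16-1-2-2. Scheduled 31%. No special measure applies. → 31%.
Line B: coniferous → 16-2; sawn → 16-2-4; planed → 16-2-4-2. Scheduled 23%. Maristan agreement on 16-3-3-1: 16-2-4-2 not covered; Maristan agreement on 16-2-4: wholly obtained → 7% available; preferential 7%; anti-dumping (Maristan, 16-2-4): +10%; total 7% + 10% = 17%. → 17%.
Line C: bamboo → 16-3; fibreboard → 16-3-3; planed → 16-3-3-2. Scheduled 11%. Maristan agreement on 16-3-3-1: 16-3-3-2 not covered; Maristan agreement on 16-2-4: 16-3-3-2 not covered. → 11%.
Line D: bamboo → 16-3; sawn → 16-3-1; rough → 16-3-1-1. Scheduled 29%. No special measure applies. → 29%.
Sum: 31% + 17% + 11% + 29% = 88%.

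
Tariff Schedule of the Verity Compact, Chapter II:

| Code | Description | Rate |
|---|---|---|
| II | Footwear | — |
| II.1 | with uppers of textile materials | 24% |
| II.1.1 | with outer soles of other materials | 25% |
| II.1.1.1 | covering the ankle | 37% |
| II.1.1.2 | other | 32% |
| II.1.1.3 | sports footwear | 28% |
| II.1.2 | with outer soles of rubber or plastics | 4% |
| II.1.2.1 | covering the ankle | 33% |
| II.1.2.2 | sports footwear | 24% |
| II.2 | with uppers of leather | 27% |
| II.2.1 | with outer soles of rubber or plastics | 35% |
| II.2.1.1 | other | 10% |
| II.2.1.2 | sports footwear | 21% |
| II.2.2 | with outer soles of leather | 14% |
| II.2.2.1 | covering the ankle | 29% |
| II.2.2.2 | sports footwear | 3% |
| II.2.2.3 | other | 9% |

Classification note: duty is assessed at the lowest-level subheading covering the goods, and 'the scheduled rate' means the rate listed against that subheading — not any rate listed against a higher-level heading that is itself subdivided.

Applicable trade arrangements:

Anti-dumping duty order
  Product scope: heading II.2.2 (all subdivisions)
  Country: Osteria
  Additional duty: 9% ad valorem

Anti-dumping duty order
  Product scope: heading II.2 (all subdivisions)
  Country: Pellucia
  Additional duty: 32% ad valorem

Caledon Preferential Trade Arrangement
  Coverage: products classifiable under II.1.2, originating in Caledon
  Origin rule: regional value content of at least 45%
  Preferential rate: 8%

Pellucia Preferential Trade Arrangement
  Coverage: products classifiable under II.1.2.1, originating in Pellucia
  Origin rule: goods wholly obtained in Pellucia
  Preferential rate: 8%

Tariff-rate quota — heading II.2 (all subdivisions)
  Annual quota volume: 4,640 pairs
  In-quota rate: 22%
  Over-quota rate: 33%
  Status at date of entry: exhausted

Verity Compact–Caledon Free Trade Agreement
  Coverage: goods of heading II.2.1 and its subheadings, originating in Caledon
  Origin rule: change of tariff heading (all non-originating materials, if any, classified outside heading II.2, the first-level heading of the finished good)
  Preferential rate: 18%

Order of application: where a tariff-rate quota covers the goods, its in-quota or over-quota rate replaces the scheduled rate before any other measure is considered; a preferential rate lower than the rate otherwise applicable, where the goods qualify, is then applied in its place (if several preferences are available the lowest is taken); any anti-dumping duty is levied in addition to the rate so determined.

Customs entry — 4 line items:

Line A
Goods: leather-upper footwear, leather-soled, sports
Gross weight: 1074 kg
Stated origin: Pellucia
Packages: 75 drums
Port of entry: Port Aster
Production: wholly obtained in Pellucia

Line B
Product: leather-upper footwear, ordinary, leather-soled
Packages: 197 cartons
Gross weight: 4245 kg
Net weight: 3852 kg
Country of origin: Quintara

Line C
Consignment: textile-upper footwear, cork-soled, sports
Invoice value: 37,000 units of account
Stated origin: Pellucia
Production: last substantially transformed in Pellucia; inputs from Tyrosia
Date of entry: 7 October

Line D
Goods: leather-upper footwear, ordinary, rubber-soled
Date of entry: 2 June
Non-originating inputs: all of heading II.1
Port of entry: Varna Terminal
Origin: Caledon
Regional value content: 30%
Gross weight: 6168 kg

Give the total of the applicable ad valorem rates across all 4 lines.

Line A: leather-upper → II.2; leather-soled → II.2.2; sports → II.2.2.2. Scheduled 3%. quota on II.2 exhausted → over-quota 33%; Pellucia agreement on II.1.2.1: II.2.2.2 not covered; anti-dumping (Pellucia, II.2): +32%; total 33% + 32% = 65%. → 65%.
Line B: leather-upper → II.2; leather-soled → II.2.2; ordinary → II.2.2.3. Scheduled 9%. quota on II.2 exhausted → over-quota 33%. → 33%.
Line C: textile-upper → II.1; cork-soled → II.1.1; sports → II.1.1.3. Scheduled 28%. Pellucia agreement on II.1.2.1: II.1.1.3 not covered. → 28%.
Line D: leather-upper → II.2; rubber-soled → II.2.1; ordinary → II.2.1.1. Scheduled 10%. quota on II.2 exhausted → over-quota 33%; Caledon agreement on II.1.2: II.2.1.1 not covered; Caledon agreement on II.2.1: CTH met → 18% available; preferential 18%. → 18%.
Sum: 65% + 33% + 28% + 18% = 144%.

144%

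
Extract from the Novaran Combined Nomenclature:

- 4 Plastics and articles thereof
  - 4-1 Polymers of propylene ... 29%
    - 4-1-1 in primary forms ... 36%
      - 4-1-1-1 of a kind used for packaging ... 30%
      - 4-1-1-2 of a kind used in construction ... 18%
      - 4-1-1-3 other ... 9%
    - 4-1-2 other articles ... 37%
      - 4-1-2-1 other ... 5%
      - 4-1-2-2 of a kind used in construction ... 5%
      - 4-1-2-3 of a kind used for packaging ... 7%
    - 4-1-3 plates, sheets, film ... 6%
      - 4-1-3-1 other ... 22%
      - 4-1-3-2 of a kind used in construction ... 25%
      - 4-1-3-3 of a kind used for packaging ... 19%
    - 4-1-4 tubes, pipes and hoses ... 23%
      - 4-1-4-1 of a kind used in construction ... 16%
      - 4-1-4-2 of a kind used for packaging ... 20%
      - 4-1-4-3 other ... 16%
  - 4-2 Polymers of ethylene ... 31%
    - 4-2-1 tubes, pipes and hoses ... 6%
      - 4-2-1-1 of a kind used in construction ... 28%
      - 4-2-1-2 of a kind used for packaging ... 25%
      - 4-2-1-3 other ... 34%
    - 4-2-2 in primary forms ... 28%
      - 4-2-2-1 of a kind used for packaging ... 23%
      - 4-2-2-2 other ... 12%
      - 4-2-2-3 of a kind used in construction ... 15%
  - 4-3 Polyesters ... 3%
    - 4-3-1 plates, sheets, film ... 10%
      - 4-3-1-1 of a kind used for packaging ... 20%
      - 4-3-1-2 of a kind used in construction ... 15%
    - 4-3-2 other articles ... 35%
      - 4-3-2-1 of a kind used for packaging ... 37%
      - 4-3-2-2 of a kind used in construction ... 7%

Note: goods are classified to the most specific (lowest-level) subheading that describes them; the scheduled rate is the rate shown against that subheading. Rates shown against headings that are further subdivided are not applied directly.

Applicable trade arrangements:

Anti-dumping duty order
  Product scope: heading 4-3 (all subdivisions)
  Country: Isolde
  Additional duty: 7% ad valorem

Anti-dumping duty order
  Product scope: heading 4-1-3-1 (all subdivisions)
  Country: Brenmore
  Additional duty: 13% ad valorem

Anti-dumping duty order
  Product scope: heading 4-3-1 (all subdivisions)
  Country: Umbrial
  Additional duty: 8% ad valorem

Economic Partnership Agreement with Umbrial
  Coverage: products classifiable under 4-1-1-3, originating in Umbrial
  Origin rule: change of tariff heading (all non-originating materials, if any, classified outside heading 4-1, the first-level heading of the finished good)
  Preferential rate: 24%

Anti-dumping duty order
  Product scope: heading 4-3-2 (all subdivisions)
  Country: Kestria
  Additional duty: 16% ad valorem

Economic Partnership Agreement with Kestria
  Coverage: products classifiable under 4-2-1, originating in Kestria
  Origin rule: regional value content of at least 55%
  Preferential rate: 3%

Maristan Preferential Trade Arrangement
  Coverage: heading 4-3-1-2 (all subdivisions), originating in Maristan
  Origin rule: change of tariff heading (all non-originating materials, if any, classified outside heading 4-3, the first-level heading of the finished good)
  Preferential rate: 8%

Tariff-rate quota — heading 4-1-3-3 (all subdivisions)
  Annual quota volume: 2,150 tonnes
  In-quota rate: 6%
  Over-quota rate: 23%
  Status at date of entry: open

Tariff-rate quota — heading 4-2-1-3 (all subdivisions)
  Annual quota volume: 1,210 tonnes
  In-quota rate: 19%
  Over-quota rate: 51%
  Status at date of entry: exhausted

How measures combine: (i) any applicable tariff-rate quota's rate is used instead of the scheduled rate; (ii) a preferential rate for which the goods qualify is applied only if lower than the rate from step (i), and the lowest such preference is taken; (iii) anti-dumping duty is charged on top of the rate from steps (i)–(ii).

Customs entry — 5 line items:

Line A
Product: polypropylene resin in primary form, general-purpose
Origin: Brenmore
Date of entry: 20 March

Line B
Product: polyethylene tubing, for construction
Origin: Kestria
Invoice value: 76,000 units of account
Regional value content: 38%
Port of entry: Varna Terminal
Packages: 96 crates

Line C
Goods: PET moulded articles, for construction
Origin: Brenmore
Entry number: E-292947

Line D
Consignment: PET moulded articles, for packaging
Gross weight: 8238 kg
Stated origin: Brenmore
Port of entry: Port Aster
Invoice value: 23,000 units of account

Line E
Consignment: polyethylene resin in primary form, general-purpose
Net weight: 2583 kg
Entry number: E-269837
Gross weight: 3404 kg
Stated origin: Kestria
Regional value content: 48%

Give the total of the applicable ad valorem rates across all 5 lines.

Line A: polypropylene → 4-1; resin in primary form → 4-1-1; general-purpose → 4-1-1-3. Scheduled 9%. No special measure applies. → 9%.
Line B: polyethylene → 4-2; tubing → 4-2-1; for construction → 4-2-1-1. Scheduled 28%. Kestria agreement on 4-2-1: RVC < 55%. → 28%.
Line C: PET → 4-3; moulded articles → 4-3-2; for construction → 4-3-2-2. Scheduled 7%. No special measure applies. → 7%.
Line D: PET → 4-3; moulded articles → 4-3-2; for packaging → 4-3-2-1. Scheduled 37%. No special measure applies. → 37%.
Line E: polyethylene → 4-2; resin in primary form → 4-2-2; general-purpose → 4-2-2-2. Scheduled 12%. Kestria agreement on 4-2-1: 4-2-2-2 not covered. → 12%.
Sum: 9% + 28% + 7% + 37% + 12% = 93%.

93%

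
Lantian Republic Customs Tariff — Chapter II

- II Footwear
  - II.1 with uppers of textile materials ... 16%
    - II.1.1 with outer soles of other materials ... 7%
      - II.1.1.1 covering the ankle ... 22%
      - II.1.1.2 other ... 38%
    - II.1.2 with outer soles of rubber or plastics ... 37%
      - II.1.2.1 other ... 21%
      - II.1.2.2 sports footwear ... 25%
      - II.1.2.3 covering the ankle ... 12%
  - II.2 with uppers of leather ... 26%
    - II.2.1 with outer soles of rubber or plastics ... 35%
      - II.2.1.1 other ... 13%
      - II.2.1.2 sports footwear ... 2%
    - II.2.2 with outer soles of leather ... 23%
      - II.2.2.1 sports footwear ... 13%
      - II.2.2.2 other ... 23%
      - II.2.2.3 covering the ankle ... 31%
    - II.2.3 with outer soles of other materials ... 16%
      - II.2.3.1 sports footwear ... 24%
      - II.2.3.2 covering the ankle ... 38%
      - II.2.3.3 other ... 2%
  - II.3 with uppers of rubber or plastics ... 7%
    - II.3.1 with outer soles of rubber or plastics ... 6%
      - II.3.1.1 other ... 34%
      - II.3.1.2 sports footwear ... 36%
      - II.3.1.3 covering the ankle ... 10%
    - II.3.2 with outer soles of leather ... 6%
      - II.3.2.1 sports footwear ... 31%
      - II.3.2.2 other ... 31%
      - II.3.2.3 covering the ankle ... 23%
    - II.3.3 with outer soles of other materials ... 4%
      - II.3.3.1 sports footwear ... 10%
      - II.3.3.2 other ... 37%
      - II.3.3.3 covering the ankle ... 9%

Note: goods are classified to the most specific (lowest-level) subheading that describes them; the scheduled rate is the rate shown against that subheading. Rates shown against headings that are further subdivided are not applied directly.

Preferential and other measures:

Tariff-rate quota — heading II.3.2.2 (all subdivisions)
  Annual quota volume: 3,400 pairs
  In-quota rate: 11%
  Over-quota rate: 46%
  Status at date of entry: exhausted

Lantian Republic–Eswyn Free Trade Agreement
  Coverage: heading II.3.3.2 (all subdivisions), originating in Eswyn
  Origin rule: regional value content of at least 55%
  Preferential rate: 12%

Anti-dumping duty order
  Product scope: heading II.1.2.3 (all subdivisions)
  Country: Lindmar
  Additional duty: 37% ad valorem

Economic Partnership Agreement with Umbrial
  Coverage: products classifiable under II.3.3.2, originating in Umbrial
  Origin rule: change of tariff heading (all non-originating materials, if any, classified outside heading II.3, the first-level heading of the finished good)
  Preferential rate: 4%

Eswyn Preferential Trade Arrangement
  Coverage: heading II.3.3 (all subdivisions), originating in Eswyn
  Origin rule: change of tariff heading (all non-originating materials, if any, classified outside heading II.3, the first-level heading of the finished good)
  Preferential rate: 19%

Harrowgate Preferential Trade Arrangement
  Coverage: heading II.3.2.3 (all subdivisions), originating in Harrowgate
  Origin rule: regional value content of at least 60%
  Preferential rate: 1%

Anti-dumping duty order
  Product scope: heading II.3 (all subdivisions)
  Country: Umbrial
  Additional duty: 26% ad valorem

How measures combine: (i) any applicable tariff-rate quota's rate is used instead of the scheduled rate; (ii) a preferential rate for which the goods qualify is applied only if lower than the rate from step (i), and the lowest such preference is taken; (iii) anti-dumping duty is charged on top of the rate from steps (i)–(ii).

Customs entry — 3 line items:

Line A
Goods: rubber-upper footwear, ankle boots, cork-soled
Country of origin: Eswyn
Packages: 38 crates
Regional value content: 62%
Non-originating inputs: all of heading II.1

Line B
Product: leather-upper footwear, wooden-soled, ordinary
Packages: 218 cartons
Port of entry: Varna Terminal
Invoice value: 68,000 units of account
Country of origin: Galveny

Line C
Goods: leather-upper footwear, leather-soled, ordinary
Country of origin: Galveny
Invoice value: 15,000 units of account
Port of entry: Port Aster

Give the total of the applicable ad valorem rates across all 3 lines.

34%

Line A: rubber-upper → II.3; cork-soled → II.3.3; ankle boots → II.3.3.3. Scheduled 9%. Eswyn agreement on II.3.3.2: II.3.3.3 not covered; Eswyn agreement on II.3.3: CTH met → 19% available; preference 19% not lower than 9% → no reduction. → 9%.
Line B: leather-upper → II.2; wooden-soled → II.2.3; ordinary → II.2.3.3. Scheduled 2%. No special measure applies. → 2%.
Line C: leather-upper → II.2; leather-soled → II.2.2; ordinary → II.2.2.2. Scheduled 23%. No special measure applies. → 23%.
Sum: 9% + 2% + 23% = 34%.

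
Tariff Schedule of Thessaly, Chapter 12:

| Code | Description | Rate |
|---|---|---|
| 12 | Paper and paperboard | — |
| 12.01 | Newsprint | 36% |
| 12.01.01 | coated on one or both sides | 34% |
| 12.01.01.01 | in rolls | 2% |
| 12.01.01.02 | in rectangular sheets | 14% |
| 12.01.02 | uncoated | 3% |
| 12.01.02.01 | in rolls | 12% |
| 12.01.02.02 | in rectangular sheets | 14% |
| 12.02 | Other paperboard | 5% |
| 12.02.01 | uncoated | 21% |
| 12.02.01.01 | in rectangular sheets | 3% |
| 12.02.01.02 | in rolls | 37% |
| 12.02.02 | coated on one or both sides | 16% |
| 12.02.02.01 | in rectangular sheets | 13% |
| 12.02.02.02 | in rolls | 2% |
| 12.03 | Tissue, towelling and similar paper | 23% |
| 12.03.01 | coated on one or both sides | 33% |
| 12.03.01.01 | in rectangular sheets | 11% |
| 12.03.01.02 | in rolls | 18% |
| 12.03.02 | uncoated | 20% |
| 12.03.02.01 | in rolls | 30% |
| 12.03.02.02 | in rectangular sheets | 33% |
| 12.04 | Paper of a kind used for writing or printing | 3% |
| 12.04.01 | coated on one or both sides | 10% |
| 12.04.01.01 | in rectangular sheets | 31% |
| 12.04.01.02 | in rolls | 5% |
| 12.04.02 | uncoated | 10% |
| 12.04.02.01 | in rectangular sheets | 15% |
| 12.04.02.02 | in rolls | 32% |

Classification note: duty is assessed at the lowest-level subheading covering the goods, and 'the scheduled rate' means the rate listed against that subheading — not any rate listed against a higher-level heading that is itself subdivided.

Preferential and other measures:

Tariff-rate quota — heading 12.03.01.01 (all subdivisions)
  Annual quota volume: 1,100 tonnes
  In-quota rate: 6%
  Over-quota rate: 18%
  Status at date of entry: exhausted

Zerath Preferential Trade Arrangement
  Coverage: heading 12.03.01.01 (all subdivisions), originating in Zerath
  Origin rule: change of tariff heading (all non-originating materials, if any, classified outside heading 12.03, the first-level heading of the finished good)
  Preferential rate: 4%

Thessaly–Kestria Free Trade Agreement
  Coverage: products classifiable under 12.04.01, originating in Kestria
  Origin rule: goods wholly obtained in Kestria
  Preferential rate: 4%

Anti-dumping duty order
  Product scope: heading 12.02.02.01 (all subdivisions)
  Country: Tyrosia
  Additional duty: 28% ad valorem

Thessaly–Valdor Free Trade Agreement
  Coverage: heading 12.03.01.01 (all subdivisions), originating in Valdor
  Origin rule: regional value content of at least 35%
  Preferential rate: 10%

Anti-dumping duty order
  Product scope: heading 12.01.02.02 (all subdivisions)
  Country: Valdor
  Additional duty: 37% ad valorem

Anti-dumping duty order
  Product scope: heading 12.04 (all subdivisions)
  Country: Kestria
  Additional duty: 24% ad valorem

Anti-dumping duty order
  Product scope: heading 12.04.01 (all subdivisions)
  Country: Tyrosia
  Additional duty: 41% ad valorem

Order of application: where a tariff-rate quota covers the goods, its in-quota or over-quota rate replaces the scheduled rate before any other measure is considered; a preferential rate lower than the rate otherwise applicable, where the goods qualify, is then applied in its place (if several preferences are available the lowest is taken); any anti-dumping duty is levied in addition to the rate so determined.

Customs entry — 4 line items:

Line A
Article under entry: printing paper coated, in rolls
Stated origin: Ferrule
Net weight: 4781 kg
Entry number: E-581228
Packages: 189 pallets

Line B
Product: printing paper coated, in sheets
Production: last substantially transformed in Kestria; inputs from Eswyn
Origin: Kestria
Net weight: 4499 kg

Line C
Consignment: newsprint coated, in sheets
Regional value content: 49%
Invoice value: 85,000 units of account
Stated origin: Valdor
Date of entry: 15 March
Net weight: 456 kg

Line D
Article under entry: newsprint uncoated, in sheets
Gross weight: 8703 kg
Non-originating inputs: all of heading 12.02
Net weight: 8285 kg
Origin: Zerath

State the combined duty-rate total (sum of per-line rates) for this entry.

88%

Line A: printing paper → 12.04; coated → 12.04.01; in rolls → 12.04.01.02. Scheduled 5%. No special measure applies. → 5%.
Line B: printing paper → 12.04; coated → 12.04.01; in sheets → 12.04.01.01. Scheduled 31%. Kestria agreement on 12.04.01: not wholly obtained; anti-dumping (Kestria, 12.04): +24%; total 31% + 24% = 55%. → 55%.
Line C: newsprint → 12.01; coated → 12.01.01; in sheets → 12.01.01.02. Scheduled 14%. Valdor agreement on 12.03.01.01: 12.01.01.02 not covered. → 14%.
Line D: newsprint → 12.01; uncoated → 12.01.02; in sheets → 12.01.02.02. Scheduled 14%. Zerath agreement on 12.03.01.01: 12.01.02.02 not covered. → 14%.
Sum: 5% + 55% + 14% + 14% = 88%.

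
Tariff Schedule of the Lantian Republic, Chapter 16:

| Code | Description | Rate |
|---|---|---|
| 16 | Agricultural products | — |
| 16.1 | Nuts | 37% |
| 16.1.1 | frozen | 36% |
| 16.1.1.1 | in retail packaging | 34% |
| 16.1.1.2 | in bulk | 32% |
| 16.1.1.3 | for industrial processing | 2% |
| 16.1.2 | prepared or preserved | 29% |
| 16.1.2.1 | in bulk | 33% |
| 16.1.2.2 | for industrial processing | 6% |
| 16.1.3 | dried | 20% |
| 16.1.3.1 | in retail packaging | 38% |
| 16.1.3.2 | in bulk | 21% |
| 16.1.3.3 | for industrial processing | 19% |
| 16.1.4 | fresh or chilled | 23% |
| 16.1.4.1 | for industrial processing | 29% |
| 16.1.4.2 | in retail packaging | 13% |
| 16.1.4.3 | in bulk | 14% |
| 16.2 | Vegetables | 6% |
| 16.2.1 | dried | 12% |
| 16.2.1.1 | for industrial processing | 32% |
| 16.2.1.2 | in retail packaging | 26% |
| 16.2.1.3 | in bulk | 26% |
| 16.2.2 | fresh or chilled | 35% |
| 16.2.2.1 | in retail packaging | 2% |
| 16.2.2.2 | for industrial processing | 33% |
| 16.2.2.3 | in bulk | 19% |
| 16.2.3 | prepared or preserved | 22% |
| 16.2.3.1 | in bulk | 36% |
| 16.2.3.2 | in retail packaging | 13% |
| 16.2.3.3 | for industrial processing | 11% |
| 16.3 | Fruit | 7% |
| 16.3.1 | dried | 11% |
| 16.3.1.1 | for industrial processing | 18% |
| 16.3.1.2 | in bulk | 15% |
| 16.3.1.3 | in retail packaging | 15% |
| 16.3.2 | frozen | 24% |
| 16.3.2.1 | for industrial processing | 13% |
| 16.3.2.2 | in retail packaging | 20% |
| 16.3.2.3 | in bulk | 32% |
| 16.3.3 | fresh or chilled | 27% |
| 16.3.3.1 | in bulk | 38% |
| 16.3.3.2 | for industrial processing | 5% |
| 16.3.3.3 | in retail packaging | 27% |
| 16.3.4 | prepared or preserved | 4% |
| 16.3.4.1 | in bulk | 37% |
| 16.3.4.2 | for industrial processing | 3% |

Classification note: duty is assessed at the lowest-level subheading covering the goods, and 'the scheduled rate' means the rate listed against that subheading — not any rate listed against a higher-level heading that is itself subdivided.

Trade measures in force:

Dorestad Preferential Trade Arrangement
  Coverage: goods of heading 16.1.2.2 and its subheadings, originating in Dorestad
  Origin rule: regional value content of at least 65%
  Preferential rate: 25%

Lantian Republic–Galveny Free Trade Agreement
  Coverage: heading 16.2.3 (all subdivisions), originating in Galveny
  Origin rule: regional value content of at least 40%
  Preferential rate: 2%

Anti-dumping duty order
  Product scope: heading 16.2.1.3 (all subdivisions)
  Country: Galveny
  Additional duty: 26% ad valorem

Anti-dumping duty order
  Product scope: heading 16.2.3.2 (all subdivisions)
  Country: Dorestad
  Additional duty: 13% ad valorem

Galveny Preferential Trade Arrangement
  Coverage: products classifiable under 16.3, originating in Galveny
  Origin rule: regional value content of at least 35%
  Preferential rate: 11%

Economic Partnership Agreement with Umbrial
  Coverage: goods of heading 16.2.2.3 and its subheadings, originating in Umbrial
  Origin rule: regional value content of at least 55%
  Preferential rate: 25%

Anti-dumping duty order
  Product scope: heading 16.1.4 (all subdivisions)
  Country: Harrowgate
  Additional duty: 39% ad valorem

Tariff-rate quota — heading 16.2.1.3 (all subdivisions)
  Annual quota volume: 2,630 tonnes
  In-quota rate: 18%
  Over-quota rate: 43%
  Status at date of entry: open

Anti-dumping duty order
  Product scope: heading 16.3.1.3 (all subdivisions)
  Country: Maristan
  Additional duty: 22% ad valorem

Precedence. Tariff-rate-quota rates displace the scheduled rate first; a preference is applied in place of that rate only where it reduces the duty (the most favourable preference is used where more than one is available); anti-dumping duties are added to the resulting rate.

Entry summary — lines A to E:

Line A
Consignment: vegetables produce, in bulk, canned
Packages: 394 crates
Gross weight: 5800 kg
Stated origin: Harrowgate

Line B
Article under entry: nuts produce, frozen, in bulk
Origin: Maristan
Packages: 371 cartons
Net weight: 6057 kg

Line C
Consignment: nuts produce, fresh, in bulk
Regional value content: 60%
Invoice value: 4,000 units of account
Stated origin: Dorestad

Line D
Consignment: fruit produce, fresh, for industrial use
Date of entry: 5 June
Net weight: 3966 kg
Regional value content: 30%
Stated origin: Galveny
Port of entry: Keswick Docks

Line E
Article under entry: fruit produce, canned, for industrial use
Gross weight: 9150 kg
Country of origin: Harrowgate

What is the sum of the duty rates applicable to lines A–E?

90%

Line A: vegetables → 16.2; canned → 16.2.3; in bulk → 16.2.3.1. Scheduled 36%. No special measure applies. → 36%.
Line B: nuts → 16.1; frozen → 16.1.1; in bulk → 16.1.1.2. Scheduled 32%. No special measure applies. → 32%.
Line C: nuts → 16.1; fresh → 16.1.4; in bulk → 16.1.4.3. Scheduled 14%. Dorestad agreement on 16.1.2.2: 16.1.4.3 not covered. → 14%.
Line D: fruit → 16.3; fresh → 16.3.3; for industrial use → 16.3.3.2. Scheduled 5%. Galveny agreement on 16.2.3: 16.3.3.2 not covered; Galveny agreement on 16.3: RVC < 35%. → 5%.
Line E: fruit → 16.3; canned → 16.3.4; for industrial use → 16.3.4.2. Scheduled 3%. No special measure applies. → 3%.
Sum: 36% + 32% + 14% + 5% + 3% = 90%.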